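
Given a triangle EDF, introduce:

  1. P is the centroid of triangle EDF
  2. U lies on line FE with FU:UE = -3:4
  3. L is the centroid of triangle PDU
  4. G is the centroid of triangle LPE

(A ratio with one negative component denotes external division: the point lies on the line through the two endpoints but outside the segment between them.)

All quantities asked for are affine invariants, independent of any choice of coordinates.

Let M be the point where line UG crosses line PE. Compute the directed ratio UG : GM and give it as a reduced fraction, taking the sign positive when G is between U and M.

UG:GM = 11

Choose coordinates E = (0, 0), D = (1, 0), F = (0, 1).
1. P is the centroid of triangle EDF ⇒ P = (1/3, 1/3)
2. U lies on line FE with FU:UE = -3:4 ⇒ U = (0, 4)
3. L is the centroid of triangle PDU ⇒ L = (4/9, 13/9)
4. G is the centroid of triangle LPE ⇒ G = (7/27, 16/27)
line UG meets PE at M = (28/99, 28/99)
G = U + t·(M−U) with t = 11/12, so UG:GM = 11/12:1/12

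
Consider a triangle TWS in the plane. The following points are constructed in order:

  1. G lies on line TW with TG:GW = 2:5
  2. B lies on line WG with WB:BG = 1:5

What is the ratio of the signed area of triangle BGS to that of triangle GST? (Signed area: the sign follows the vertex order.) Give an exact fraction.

Assign T = (0, 0), W = (1, 0), S = (0, 1) — the answer is frame-independent, so this choice is without loss of generality.
1. G lies on line TW with TG:GW = 2:5 ⇒ G = (2/7, 0)
2. B lies on line WG with WB:BG = 1:5 ⇒ B = (37/42, 0)
2·[BGS] = -25/42, 2·[GST] = 2/7
[BGS]:[GST] = -25/42:2/7 = -25/12

[BGS]:[GST] = -25/12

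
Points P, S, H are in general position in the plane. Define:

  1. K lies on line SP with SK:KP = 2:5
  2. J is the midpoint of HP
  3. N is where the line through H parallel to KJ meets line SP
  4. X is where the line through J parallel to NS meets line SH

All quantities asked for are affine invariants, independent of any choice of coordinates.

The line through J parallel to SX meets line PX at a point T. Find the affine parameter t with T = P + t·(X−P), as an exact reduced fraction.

t = 1/2

Work in coordinates with P = (0, 0), S = (1, 0), H = (0, 1).
1. K lies on line SP with SK:KP = 2:5 ⇒ K = (5/7, 0)
2. J is the midpoint of HP ⇒ J = (0, 1/2)
3. N is where the line through H parallel to KJ meets line SP ⇒ N = (10/7, 0)
4. X is where the line through J parallel to NS meets line SH ⇒ X = (1/2, 1/2)
through J parallel to SX: direction (-1/2, 1/2); meets PX at T = (1/4, 1/4)
T = P + t·(X−P) with t = 1/2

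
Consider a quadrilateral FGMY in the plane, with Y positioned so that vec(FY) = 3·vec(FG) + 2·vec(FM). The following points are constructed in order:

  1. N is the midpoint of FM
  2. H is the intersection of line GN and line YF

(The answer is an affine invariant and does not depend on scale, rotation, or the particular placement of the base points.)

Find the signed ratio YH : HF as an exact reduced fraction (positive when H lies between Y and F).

Choose coordinates F = (0, 0), G = (1, 0), M = (0, 1), Y = (3, 2).
1. N is the midpoint of FM ⇒ N = (0, 1/2)
2. H is the intersection of line GN and line YF ⇒ H = (3/7, 2/7)
H = Y + t·(F−Y) with t = 6/7, so YH:HF = t:(1−t) = 6/7:1/7

YH:HF = 6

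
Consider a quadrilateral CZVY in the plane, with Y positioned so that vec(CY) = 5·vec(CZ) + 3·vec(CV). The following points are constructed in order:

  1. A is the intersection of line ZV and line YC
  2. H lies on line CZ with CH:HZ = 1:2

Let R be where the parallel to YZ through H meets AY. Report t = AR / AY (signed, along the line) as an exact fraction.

Set C = (0, 0), Z = (1, 0), V = (0, 1), Y = (5, 3); any affine frame gives the same invariant.
1. A is the intersection of line ZV and line YC ⇒ A = (5/8, 3/8)
2. H lies on line CZ with CH:HZ = 1:2 ⇒ H = (1/3, 0)
through H parallel to YZ: direction (-4, -3); meets AY at R = (5/3, 1)
R = A + t·(Y−A) with t = 5/21

t = 5/21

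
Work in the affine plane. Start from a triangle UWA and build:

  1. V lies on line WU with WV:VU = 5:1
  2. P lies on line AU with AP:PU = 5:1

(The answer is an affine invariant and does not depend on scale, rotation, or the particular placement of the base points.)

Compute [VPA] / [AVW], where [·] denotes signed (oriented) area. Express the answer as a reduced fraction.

[VPA]:[AVW] = -1/6

Work in coordinates with U = (0, 0), W = (1, 0), A = (0, 1).
1. V lies on line WU with WV:VU = 5:1 ⇒ V = (1/6, 0)
2. P lies on line AU with AP:PU = 5:1 ⇒ P = (0, 1/6)
2·[VPA] = -5/36, 2·[AVW] = 5/6
[VPA]:[AVW] = -5/36:5/6 = -1/6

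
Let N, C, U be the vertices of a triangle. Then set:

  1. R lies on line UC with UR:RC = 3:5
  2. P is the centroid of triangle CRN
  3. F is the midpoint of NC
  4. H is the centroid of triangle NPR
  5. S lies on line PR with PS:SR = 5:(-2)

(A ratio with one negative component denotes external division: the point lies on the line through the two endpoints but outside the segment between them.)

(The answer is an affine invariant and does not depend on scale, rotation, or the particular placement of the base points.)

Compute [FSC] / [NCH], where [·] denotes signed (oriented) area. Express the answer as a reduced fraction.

Choose coordinates N = (0, 0), C = (1, 0), U = (0, 1).
1. R lies on line UC with UR:RC = 3:5 ⇒ R = (3/8, 5/8)
2. P is the centroid of triangle CRN ⇒ P = (11/24, 5/24)
3. F is the midpoint of NC ⇒ F = (1/2, 0)
4. H is the centroid of triangle NPR ⇒ H = (5/18, 5/18)
5. S lies on line PR with PS:SR = 5:(-2) ⇒ S = (23/72, 65/72)
2·[FSC] = -65/144, 2·[NCH] = 5/18
[FSC]:[NCH] = -65/144:5/18 = -13/8

[FSC]:[NCH] = -13/8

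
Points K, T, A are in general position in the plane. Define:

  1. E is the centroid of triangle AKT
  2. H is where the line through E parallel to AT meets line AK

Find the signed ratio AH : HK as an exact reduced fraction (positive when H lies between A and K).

Assign K = (0, 0), T = (1, 0), A = (0, 1) — the answer is frame-independent, so this choice is without loss of generality.
1. E is the centroid of triangle AKT ⇒ E = (1/3, 1/3)
2. H is where the line through E parallel to AT meets line AK ⇒ H = (0, 2/3)
H = A + t·(K−A) with t = 1/3, so AH:HK = t:(1−t) = 1/3:2/3

AH:HK = 1/2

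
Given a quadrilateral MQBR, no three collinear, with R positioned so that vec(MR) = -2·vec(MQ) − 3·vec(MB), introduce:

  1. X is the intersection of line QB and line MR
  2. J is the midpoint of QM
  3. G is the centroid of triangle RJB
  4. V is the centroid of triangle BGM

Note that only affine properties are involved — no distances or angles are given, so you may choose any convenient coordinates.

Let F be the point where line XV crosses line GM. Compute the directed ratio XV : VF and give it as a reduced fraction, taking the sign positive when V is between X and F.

Work in coordinates with M = (0, 0), Q = (1, 0), B = (0, 1), R = (-2, -3).
1. X is the intersection of line QB and line MR ⇒ X = (2/5, 3/5)
2. J is the midpoint of QM ⇒ J = (1/2, 0)
3. G is the centroid of triangle RJB ⇒ G = (-1/2, -2/3)
4. V is the centroid of triangle BGM ⇒ V = (-1/6, 1/9)
line XV meets GM at F = (13/24, 13/18)
V = X + t·(F−X) with t = -4, so XV:VF = -4:5

XV:VF = -4/5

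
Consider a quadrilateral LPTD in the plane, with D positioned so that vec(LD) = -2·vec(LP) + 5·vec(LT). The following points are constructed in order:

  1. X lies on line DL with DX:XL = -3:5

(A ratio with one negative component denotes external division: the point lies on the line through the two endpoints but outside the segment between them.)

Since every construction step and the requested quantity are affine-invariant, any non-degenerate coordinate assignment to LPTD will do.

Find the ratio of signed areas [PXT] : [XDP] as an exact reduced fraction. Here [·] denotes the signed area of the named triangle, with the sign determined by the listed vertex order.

Assign L = (0, 0), P = (1, 0), T = (0, 1), D = (-2, 5) — the answer is frame-independent, so this choice is without loss of generality.
1. X lies on line DL with DX:XL = -3:5 ⇒ X = (-5, 25/2)
2·[PXT] = 13/2, 2·[XDP] = 15/2
[PXT]:[XDP] = 13/2:15/2 = 13/15

[PXT]:[XDP] = 13/15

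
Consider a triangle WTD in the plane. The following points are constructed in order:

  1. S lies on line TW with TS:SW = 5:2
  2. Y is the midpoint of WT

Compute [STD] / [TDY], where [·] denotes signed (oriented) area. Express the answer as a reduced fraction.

Work in coordinates with W = (0, 0), T = (1, 0), D = (0, 1).
1. S lies on line TW with TS:SW = 5:2 ⇒ S = (2/7, 0)
2. Y is the midpoint of WT ⇒ Y = (1/2, 0)
2·[STD] = 5/7, 2·[TDY] = 1/2
[STD]:[TDY] = 5/7:1/2 = 10/7

[STD]:[TDY] = 10/7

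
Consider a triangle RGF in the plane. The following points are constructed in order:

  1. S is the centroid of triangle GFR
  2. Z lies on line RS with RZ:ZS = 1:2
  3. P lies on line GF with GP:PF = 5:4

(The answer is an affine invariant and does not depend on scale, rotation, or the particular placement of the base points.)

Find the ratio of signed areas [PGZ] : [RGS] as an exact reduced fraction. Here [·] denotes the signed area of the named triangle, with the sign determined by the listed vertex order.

[PGZ]:[RGS] = -35/27

Choose coordinates R = (0, 0), G = (1, 0), F = (0, 1).
1. S is the centroid of triangle GFR ⇒ S = (1/3, 1/3)
2. Z lies on line RS with RZ:ZS = 1:2 ⇒ Z = (1/9, 1/9)
3. P lies on line GF with GP:PF = 5:4 ⇒ P = (4/9, 5/9)
2·[PGZ] = -35/81, 2·[RGS] = 1/3
[PGZ]:[RGS] = -35/81:1/3 = -35/27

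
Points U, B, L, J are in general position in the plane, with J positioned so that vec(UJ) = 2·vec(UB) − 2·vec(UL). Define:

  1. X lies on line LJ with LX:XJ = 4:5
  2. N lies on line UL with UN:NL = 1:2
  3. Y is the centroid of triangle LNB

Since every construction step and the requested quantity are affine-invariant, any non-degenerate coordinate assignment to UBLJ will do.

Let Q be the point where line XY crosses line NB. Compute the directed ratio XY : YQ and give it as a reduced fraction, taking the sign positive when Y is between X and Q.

XY:YQ = -8/3

Work in coordinates with U = (0, 0), B = (1, 0), L = (0, 1), J = (2, -2).
1. X lies on line LJ with LX:XJ = 4:5 ⇒ X = (8/9, -1/3)
2. N lies on line UL with UN:NL = 1:2 ⇒ N = (0, 1/3)
3. Y is the centroid of triangle LNB ⇒ Y = (1/3, 4/9)
line XY meets NB at Q = (13/24, 11/72)
Y = X + t·(Q−X) with t = 8/5, so XY:YQ = 8/5:-3/5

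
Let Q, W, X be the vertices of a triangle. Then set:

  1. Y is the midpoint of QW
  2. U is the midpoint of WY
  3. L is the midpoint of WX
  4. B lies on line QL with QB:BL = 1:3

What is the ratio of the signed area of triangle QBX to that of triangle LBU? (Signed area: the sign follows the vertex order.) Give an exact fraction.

Work in coordinates with Q = (0, 0), W = (1, 0), X = (0, 1).
1. Y is the midpoint of QW ⇒ Y = (1/2, 0)
2. U is the midpoint of WY ⇒ U = (3/4, 0)
3. L is the midpoint of WX ⇒ L = (1/2, 1/2)
4. B lies on line QL with QB:BL = 1:3 ⇒ B = (1/8, 1/8)
2·[QBX] = 1/8, 2·[LBU] = 9/32
[QBX]:[LBU] = 1/8:9/32 = 4/9

[QBX]:[LBU] = 4/9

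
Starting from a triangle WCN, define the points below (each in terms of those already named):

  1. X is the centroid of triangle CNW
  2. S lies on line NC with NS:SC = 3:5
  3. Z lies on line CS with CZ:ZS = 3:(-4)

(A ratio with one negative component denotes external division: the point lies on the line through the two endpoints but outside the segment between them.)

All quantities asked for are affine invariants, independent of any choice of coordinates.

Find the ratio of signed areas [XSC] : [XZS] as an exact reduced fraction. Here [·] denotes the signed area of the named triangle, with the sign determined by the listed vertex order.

Work in coordinates with W = (0, 0), C = (1, 0), N = (0, 1).
1. X is the centroid of triangle CNW ⇒ X = (1/3, 1/3)
2. S lies on line NC with NS:SC = 3:5 ⇒ S = (3/8, 5/8)
3. Z lies on line CS with CZ:ZS = 3:(-4) ⇒ Z = (23/8, -15/8)
2·[XSC] = -5/24, 2·[XZS] = 5/6
[XSC]:[XZS] = -5/24:5/6 = -1/4

[XSC]:[XZS] = -1/4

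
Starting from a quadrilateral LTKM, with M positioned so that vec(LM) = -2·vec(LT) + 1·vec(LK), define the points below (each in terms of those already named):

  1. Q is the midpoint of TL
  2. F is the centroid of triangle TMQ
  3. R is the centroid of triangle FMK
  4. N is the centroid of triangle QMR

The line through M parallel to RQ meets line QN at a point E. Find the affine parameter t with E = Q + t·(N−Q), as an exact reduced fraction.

Assign L = (0, 0), T = (1, 0), K = (0, 1), M = (-2, 1) — the answer is frame-independent, so this choice is without loss of generality.
1. Q is the midpoint of TL ⇒ Q = (1/2, 0)
2. F is the centroid of triangle TMQ ⇒ F = (-1/6, 1/3)
3. R is the centroid of triangle FMK ⇒ R = (-13/18, 7/9)
4. N is the centroid of triangle QMR ⇒ N = (-20/27, 16/27)
through M parallel to RQ: direction (11/9, -7/9); meets QN at E = (-29/9, 16/9)
E = Q + t·(N−Q) with t = 3

t = 3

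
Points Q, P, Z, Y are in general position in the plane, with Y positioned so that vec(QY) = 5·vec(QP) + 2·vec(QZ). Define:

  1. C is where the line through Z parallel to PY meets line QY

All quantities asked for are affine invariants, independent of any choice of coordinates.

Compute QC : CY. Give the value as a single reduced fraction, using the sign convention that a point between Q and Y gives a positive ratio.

Assign Q = (0, 0), P = (1, 0), Z = (0, 1), Y = (5, 2) — the answer is frame-independent, so this choice is without loss of generality.
1. C is where the line through Z parallel to PY meets line QY ⇒ C = (-10, -4)
C = Q + t·(Y−Q) with t = -2, so QC:CY = t:(1−t) = -2:3

QC:CY = -2/3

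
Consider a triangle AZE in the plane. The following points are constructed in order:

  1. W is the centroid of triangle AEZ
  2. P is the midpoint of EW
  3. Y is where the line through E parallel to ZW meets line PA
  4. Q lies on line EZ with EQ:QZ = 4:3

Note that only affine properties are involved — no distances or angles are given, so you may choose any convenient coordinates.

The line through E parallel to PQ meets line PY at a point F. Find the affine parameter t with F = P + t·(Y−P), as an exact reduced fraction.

Set A = (0, 0), Z = (1, 0), E = (0, 1); any affine frame gives the same invariant.
1. W is the centroid of triangle AEZ ⇒ W = (1/3, 1/3)
2. P is the midpoint of EW ⇒ P = (1/6, 2/3)
3. Y is where the line through E parallel to ZW meets line PA ⇒ Y = (2/9, 8/9)
4. Q lies on line EZ with EQ:QZ = 4:3 ⇒ Q = (4/7, 3/7)
through E parallel to PQ: direction (17/42, -5/21); meets PY at F = (17/78, 34/39)
F = P + t·(Y−P) with t = 12/13

t = 12/13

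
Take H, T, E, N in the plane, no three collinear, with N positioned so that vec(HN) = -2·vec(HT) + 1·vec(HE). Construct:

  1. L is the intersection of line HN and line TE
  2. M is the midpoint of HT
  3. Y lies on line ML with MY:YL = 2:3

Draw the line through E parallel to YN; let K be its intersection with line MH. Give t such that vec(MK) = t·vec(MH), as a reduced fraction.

t = -24/7

Set H = (0, 0), T = (1, 0), E = (0, 1), N = (-2, 1); any affine frame gives the same invariant.
1. L is the intersection of line HN and line TE ⇒ L = (2, -1)
2. M is the midpoint of HT ⇒ M = (1/2, 0)
3. Y lies on line ML with MY:YL = 2:3 ⇒ Y = (11/10, -2/5)
through E parallel to YN: direction (-31/10, 7/5); meets MH at K = (31/14, 0)
K = M + t·(H−M) with t = -24/7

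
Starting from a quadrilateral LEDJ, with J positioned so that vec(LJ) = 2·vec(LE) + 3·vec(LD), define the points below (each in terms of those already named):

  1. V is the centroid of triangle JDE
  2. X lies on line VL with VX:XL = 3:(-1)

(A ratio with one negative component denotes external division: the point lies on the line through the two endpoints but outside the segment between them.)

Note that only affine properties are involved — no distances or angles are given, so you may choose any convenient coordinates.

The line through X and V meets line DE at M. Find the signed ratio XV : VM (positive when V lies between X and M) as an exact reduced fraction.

XV:VM = -21/8

Choose coordinates L = (0, 0), E = (1, 0), D = (0, 1), J = (2, 3).
1. V is the centroid of triangle JDE ⇒ V = (1, 4/3)
2. X lies on line VL with VX:XL = 3:(-1) ⇒ X = (-1/2, -2/3)
line XV meets DE at M = (3/7, 4/7)
V = X + t·(M−X) with t = 21/13, so XV:VM = 21/13:-8/13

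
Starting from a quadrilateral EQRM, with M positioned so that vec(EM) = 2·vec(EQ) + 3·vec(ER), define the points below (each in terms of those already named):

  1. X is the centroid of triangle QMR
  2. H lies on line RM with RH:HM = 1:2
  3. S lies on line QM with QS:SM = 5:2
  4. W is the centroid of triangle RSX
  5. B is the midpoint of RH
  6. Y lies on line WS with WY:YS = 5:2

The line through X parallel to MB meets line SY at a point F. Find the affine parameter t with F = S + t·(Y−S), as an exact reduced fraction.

Choose coordinates E = (0, 0), Q = (1, 0), R = (0, 1), M = (2, 3).
1. X is the centroid of triangle QMR ⇒ X = (1, 4/3)
2. H lies on line RM with RH:HM = 1:2 ⇒ H = (2/3, 5/3)
3. S lies on line QM with QS:SM = 5:2 ⇒ S = (12/7, 15/7)
4. W is the centroid of triangle RSX ⇒ W = (19/21, 94/63)
5. B is the midpoint of RH ⇒ B = (1/3, 4/3)
6. Y lies on line WS with WY:YS = 5:2 ⇒ Y = (218/147, 863/441)
through X parallel to MB: direction (-5/3, -5/3); meets SY at F = (11/5, 38/15)
F = S + t·(Y−S) with t = -21/10

t = -21/10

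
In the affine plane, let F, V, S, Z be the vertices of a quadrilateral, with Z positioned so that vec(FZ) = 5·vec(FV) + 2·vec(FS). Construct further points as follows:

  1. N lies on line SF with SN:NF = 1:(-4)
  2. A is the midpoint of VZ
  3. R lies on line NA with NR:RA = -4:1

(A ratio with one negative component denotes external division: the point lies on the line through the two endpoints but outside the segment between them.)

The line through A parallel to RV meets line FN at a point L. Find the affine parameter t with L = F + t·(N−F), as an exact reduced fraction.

Assign F = (0, 0), V = (1, 0), S = (0, 1), Z = (5, 2) — the answer is frame-independent, so this choice is without loss of generality.
1. N lies on line SF with SN:NF = 1:(-4) ⇒ N = (0, 4/3)
2. A is the midpoint of VZ ⇒ A = (3, 1)
3. R lies on line NA with NR:RA = -4:1 ⇒ R = (4, 8/9)
through A parallel to RV: direction (-3, -8/9); meets FN at L = (0, 1/9)
L = F + t·(N−F) with t = 1/12

t = 1/12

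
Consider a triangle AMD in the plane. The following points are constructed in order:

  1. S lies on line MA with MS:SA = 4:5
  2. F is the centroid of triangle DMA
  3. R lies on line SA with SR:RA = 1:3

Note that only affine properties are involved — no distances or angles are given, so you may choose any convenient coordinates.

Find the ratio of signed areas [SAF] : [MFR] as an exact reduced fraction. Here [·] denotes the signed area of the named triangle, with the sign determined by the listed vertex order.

[SAF]:[MFR] = -20/21

Work in coordinates with A = (0, 0), M = (1, 0), D = (0, 1).
1. S lies on line MA with MS:SA = 4:5 ⇒ S = (5/9, 0)
2. F is the centroid of triangle DMA ⇒ F = (1/3, 1/3)
3. R lies on line SA with SR:RA = 1:3 ⇒ R = (5/12, 0)
2·[SAF] = -5/27, 2·[MFR] = 7/36
[SAF]:[MFR] = -5/27:7/36 = -20/21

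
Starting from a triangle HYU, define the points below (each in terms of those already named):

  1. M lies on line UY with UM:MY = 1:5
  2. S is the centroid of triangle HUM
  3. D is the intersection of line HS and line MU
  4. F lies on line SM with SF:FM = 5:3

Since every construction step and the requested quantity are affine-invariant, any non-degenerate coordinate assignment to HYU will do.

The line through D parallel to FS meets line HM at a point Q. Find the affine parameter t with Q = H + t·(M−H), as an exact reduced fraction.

t = 3/2

Choose coordinates H = (0, 0), Y = (1, 0), U = (0, 1).
1. M lies on line UY with UM:MY = 1:5 ⇒ M = (1/6, 5/6)
2. S is the centroid of triangle HUM ⇒ S = (1/18, 11/18)
3. D is the intersection of line HS and line MU ⇒ D = (1/12, 11/12)
4. F lies on line SM with SF:FM = 5:3 ⇒ F = (1/8, 3/4)
through D parallel to FS: direction (-5/72, -5/36); meets HM at Q = (1/4, 5/4)
Q = H + t·(M−H) with t = 3/2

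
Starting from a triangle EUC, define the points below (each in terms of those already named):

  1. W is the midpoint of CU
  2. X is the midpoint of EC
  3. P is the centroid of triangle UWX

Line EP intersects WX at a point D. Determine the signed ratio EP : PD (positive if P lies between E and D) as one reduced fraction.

Assign E = (0, 0), U = (1, 0), C = (0, 1) — the answer is frame-independent, so this choice is without loss of generality.
1. W is the midpoint of CU ⇒ W = (1/2, 1/2)
2. X is the midpoint of EC ⇒ X = (0, 1/2)
3. P is the centroid of triangle UWX ⇒ P = (1/2, 1/3)
line EP meets WX at D = (3/4, 1/2)
P = E + t·(D−E) with t = 2/3, so EP:PD = 2/3:1/3

EP:PD = 2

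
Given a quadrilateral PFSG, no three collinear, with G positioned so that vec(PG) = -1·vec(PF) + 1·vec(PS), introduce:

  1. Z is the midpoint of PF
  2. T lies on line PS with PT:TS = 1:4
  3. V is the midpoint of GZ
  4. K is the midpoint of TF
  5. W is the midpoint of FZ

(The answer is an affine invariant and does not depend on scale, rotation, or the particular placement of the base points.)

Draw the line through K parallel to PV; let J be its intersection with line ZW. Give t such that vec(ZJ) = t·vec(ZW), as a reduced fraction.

Set P = (0, 0), F = (1, 0), S = (0, 1), G = (-1, 1); any affine frame gives the same invariant.
1. Z is the midpoint of PF ⇒ Z = (1/2, 0)
2. T lies on line PS with PT:TS = 1:4 ⇒ T = (0, 1/5)
3. V is the midpoint of GZ ⇒ V = (-1/4, 1/2)
4. K is the midpoint of TF ⇒ K = (1/2, 1/10)
5. W is the midpoint of FZ ⇒ W = (3/4, 0)
through K parallel to PV: direction (-1/4, 1/2); meets ZW at J = (11/20, 0)
J = Z + t·(W−Z) with t = 1/5

t = 1/5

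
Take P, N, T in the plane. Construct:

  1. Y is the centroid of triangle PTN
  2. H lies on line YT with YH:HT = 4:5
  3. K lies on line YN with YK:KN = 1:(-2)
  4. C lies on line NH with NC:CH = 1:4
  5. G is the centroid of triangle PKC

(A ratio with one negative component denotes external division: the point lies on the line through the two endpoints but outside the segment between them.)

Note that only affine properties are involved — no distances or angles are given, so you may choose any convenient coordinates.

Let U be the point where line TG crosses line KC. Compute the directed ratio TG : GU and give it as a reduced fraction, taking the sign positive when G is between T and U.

TG:GU = -104/27

Assign P = (0, 0), N = (1, 0), T = (0, 1) — the answer is frame-independent, so this choice is without loss of generality.
1. Y is the centroid of triangle PTN ⇒ Y = (1/3, 1/3)
2. H lies on line YT with YH:HT = 4:5 ⇒ H = (5/27, 17/27)
3. K lies on line YN with YK:KN = 1:(-2) ⇒ K = (-1/3, 2/3)
4. C lies on line NH with NC:CH = 1:4 ⇒ C = (113/135, 17/135)
5. G is the centroid of triangle PKC ⇒ G = (68/405, 107/405)
line TG meets KC at U = (1309/10530, 9587/21060)
G = T + t·(U−T) with t = 104/77, so TG:GU = 104/77:-27/77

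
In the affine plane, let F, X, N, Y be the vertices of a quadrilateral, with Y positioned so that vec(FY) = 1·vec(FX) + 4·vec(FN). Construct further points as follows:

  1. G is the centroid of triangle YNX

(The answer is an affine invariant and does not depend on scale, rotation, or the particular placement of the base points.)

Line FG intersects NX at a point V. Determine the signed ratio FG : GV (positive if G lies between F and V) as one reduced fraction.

Set F = (0, 0), X = (1, 0), N = (0, 1), Y = (1, 4); any affine frame gives the same invariant.
1. G is the centroid of triangle YNX ⇒ G = (2/3, 5/3)
line FG meets NX at V = (2/7, 5/7)
G = F + t·(V−F) with t = 7/3, so FG:GV = 7/3:-4/3

FG:GV = -7/4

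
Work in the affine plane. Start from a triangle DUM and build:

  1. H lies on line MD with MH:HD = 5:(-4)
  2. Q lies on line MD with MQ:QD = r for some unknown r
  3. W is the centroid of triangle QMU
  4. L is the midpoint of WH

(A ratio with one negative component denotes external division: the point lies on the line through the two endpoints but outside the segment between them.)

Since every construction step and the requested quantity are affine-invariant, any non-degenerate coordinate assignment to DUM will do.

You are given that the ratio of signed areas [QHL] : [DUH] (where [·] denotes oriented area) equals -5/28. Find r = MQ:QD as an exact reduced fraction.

Assign D = (0, 0), U = (1, 0), M = (0, 1) — the answer is frame-independent, so this choice is without loss of generality.
1. H lies on line MD with MH:HD = 5:(-4) ⇒ H = (0, -4)
2. With MQ:QD = r, write λ = r/(r+1) so Q = M + λ·(D−M); Q is affine-linear in λ
3. W is the centroid of triangle QMU ⇒ W is an affine combination of earlier points and hence also affine-linear in λ
4. L is the midpoint of WH ⇒ L is an affine combination of earlier points and hence also affine-linear in λ
Every point depending on Q is an affine combination of Q and λ-independent points, so each such coordinate is linear in λ; the λ² term in each signed area is a multiple of (D−M)×(D−M) = 0, so 2·[QHL] and 2·[DUH] are each linear in λ. Evaluating at λ=0 and λ=1:
  2·[QHL] = -1/6·λ + 5/6,   2·[DUH] = -4
So [QHL]:[DUH] = (-1/6·λ + 5/6) / (-4). Setting this equal to -5/28:
  -1/6·λ + 5/6 = -5/28·(-4)  ⇒  λ = 5/7
Then r = λ/(1−λ) = (5/7)/(2/7) = 5/2. Check: with r = 5/2, Q = (0, 2/7) and [QHL]:[DUH] = -5/28 as required.

r = 5/2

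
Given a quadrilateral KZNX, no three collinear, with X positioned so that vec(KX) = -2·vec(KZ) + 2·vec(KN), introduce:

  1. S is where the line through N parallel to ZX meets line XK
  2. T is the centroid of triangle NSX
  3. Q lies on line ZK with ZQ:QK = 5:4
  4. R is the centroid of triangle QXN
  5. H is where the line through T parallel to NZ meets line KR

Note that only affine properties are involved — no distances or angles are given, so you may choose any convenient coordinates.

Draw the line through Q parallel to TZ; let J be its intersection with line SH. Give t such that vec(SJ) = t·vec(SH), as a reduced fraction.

t = 65/51

Choose coordinates K = (0, 0), Z = (1, 0), N = (0, 1), X = (-2, 2).
1. S is where the line through N parallel to ZX meets line XK ⇒ S = (-3, 3)
2. T is the centroid of triangle NSX ⇒ T = (-5/3, 2)
3. Q lies on line ZK with ZQ:QK = 5:4 ⇒ Q = (4/9, 0)
4. R is the centroid of triangle QXN ⇒ R = (-14/27, 1)
5. H is where the line through T parallel to NZ meets line KR ⇒ H = (-14/39, 9/13)
through Q parallel to TZ: direction (8/3, -2); meets SH at J = (56/153, 1/17)
J = S + t·(H−S) with t = 65/51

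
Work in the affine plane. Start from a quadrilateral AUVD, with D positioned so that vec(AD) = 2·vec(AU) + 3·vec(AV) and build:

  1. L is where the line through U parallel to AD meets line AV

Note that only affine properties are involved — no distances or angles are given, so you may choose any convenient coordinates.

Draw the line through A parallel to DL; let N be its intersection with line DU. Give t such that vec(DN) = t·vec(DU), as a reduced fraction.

Set A = (0, 0), U = (1, 0), V = (0, 1), D = (2, 3); any affine frame gives the same invariant.
1. L is where the line through U parallel to AD meets line AV ⇒ L = (0, -3/2)
through A parallel to DL: direction (-2, -9/2); meets DU at N = (4, 9)
N = D + t·(U−D) with t = -2

t = -2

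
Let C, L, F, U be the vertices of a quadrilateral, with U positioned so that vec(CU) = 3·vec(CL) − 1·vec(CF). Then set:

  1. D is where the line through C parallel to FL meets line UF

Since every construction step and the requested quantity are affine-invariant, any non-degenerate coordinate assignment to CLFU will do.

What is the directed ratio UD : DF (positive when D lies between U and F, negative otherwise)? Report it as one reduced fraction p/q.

Set C = (0, 0), L = (1, 0), F = (0, 1), U = (3, -1); any affine frame gives the same invariant.
1. D is where the line through C parallel to FL meets line UF ⇒ D = (-3, 3)
D = U + t·(F−U) with t = 2, so UD:DF = t:(1−t) = 2:-1

UD:DF = -2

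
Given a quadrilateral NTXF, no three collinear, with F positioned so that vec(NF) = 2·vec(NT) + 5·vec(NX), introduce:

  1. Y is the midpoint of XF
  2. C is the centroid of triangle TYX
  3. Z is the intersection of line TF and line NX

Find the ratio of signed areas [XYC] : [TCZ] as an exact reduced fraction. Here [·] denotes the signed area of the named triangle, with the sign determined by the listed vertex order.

[XYC]:[TCZ] = -1/3

Assign N = (0, 0), T = (1, 0), X = (0, 1), F = (2, 5) — the answer is frame-independent, so this choice is without loss of generality.
1. Y is the midpoint of XF ⇒ Y = (1, 3)
2. C is the centroid of triangle TYX ⇒ C = (2/3, 4/3)
3. Z is the intersection of line TF and line NX ⇒ Z = (0, -5)
2·[XYC] = -1, 2·[TCZ] = 3
[XYC]:[TCZ] = -1:3 = -1/3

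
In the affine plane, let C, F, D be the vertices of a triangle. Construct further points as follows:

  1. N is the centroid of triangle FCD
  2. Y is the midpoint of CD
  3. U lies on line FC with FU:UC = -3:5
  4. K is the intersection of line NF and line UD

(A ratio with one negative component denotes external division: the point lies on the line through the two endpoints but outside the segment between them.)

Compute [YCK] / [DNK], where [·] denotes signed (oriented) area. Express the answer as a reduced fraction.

[YCK]:[DNK] = 15/16

Set C = (0, 0), F = (1, 0), D = (0, 1); any affine frame gives the same invariant.
1. N is the centroid of triangle FCD ⇒ N = (1/3, 1/3)
2. Y is the midpoint of CD ⇒ Y = (0, 1/2)
3. U lies on line FC with FU:UC = -3:5 ⇒ U = (5/2, 0)
4. K is the intersection of line NF and line UD ⇒ K = (-5, 3)
2·[YCK] = -5/2, 2·[DNK] = -8/3
[YCK]:[DNK] = -5/2:-8/3 = 15/16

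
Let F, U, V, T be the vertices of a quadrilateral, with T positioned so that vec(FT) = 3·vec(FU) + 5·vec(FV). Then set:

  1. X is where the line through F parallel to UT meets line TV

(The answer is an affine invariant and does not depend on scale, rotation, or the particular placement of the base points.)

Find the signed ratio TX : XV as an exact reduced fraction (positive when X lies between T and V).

TX:XV = 5/2

Work in coordinates with F = (0, 0), U = (1, 0), V = (0, 1), T = (3, 5).
1. X is where the line through F parallel to UT meets line TV ⇒ X = (6/7, 15/7)
X = T + t·(V−T) with t = 5/7, so TX:XV = t:(1−t) = 5/7:2/7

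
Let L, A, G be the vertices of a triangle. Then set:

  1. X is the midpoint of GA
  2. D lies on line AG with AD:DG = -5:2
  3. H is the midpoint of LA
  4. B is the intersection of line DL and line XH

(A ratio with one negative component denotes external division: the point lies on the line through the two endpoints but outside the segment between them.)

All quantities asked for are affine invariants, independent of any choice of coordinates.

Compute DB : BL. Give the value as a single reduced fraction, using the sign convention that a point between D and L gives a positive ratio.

Assign L = (0, 0), A = (1, 0), G = (0, 1) — the answer is frame-independent, so this choice is without loss of generality.
1. X is the midpoint of GA ⇒ X = (1/2, 1/2)
2. D lies on line AG with AD:DG = -5:2 ⇒ D = (-2/3, 5/3)
3. H is the midpoint of LA ⇒ H = (1/2, 0)
4. B is the intersection of line DL and line XH ⇒ B = (1/2, -5/4)
B = D + t·(L−D) with t = 7/4, so DB:BL = t:(1−t) = 7/4:-3/4

DB:BL = -7/3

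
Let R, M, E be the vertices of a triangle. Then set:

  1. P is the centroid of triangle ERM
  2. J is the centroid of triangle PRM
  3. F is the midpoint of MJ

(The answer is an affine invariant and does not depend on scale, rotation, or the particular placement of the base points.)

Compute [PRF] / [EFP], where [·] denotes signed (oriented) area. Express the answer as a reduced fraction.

Choose coordinates R = (0, 0), M = (1, 0), E = (0, 1).
1. P is the centroid of triangle ERM ⇒ P = (1/3, 1/3)
2. J is the centroid of triangle PRM ⇒ J = (4/9, 1/9)
3. F is the midpoint of MJ ⇒ F = (13/18, 1/18)
2·[PRF] = 2/9, 2·[EFP] = -1/6
[PRF]:[EFP] = 2/9:-1/6 = -4/3

[PRF]:[EFP] = -4/3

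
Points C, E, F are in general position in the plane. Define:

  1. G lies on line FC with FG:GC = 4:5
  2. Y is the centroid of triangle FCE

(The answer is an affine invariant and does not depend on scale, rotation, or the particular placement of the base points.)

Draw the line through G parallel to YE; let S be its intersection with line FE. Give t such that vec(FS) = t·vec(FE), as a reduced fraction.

t = 8/9

Work in coordinates with C = (0, 0), E = (1, 0), F = (0, 1).
1. G lies on line FC with FG:GC = 4:5 ⇒ G = (0, 5/9)
2. Y is the centroid of triangle FCE ⇒ Y = (1/3, 1/3)
through G parallel to YE: direction (2/3, -1/3); meets FE at S = (8/9, 1/9)
S = F + t·(E−F) with t = 8/9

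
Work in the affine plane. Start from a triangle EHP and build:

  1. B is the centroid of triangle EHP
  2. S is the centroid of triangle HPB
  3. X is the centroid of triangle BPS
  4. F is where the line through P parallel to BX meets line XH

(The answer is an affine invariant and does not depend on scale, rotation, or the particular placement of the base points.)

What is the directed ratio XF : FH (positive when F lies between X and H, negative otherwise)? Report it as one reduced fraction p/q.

Choose coordinates E = (0, 0), H = (1, 0), P = (0, 1).
1. B is the centroid of triangle EHP ⇒ B = (1/3, 1/3)
2. S is the centroid of triangle HPB ⇒ S = (4/9, 4/9)
3. X is the centroid of triangle BPS ⇒ X = (7/27, 16/27)
4. F is where the line through P parallel to BX meets line XH ⇒ F = (2/27, 20/27)
F = X + t·(H−X) with t = -1/4, so XF:FH = t:(1−t) = -1/4:5/4

XF:FH = -1/5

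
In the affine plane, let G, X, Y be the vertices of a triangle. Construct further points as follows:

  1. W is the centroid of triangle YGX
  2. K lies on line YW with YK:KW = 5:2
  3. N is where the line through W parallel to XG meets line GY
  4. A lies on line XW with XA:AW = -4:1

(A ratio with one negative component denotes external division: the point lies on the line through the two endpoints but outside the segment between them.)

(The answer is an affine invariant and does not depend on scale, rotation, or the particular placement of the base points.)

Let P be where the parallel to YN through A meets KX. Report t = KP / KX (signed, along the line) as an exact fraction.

t = -1/6

Choose coordinates G = (0, 0), X = (1, 0), Y = (0, 1).
1. W is the centroid of triangle YGX ⇒ W = (1/3, 1/3)
2. K lies on line YW with YK:KW = 5:2 ⇒ K = (5/21, 11/21)
3. N is where the line through W parallel to XG meets line GY ⇒ N = (0, 1/3)
4. A lies on line XW with XA:AW = -4:1 ⇒ A = (1/9, 4/9)
through A parallel to YN: direction (0, -2/3); meets KX at P = (1/9, 11/18)
P = K + t·(X−K) with t = -1/6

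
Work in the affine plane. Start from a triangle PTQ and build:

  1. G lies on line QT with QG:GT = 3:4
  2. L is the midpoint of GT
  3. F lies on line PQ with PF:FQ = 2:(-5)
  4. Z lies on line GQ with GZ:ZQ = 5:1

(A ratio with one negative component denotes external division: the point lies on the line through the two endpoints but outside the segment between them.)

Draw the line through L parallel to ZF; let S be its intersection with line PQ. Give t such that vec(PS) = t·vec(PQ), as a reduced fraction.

t = -47/3

Choose coordinates P = (0, 0), T = (1, 0), Q = (0, 1).
1. G lies on line QT with QG:GT = 3:4 ⇒ G = (3/7, 4/7)
2. L is the midpoint of GT ⇒ L = (5/7, 2/7)
3. F lies on line PQ with PF:FQ = 2:(-5) ⇒ F = (0, -2/3)
4. Z lies on line GQ with GZ:ZQ = 5:1 ⇒ Z = (1/14, 13/14)
through L parallel to ZF: direction (-1/14, -67/42); meets PQ at S = (0, -47/3)
S = P + t·(Q−P) with t = -47/3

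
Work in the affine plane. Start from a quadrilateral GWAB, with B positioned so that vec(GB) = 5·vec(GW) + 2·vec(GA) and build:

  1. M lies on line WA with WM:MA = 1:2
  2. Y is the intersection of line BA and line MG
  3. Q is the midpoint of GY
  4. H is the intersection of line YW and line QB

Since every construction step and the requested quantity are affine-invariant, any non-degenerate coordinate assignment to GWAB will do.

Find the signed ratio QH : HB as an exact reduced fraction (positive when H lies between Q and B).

QH:HB = 5/12

Choose coordinates G = (0, 0), W = (1, 0), A = (0, 1), B = (5, 2).
1. M lies on line WA with WM:MA = 1:2 ⇒ M = (2/3, 1/3)
2. Y is the intersection of line BA and line MG ⇒ Y = (10/3, 5/3)
3. Q is the midpoint of GY ⇒ Q = (5/3, 5/6)
4. H is the intersection of line YW and line QB ⇒ H = (45/17, 20/17)
H = Q + t·(B−Q) with t = 5/17, so QH:HB = t:(1−t) = 5/17:12/17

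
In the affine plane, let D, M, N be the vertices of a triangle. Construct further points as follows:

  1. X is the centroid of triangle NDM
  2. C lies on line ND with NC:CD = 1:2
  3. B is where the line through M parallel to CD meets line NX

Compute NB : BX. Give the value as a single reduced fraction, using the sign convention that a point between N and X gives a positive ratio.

NB:BX = -3/2

Work in coordinates with D = (0, 0), M = (1, 0), N = (0, 1).
1. X is the centroid of triangle NDM ⇒ X = (1/3, 1/3)
2. C lies on line ND with NC:CD = 1:2 ⇒ C = (0, 2/3)
3. B is where the line through M parallel to CD meets line NX ⇒ B = (1, -1)
B = N + t·(X−N) with t = 3, so NB:BX = t:(1−t) = 3:-2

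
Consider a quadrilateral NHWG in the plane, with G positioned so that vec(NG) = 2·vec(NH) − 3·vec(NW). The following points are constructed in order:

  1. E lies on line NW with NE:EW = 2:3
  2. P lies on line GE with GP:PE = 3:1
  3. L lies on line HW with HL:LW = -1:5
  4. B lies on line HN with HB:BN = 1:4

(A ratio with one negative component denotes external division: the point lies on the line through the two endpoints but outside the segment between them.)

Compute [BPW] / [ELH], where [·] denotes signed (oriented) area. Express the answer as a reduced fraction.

[BPW]:[ELH] = -22/5

Assign N = (0, 0), H = (1, 0), W = (0, 1), G = (2, -3) — the answer is frame-independent, so this choice is without loss of generality.
1. E lies on line NW with NE:EW = 2:3 ⇒ E = (0, 2/5)
2. P lies on line GE with GP:PE = 3:1 ⇒ P = (1/2, -9/20)
3. L lies on line HW with HL:LW = -1:5 ⇒ L = (5/4, -1/4)
4. B lies on line HN with HB:BN = 1:4 ⇒ B = (4/5, 0)
2·[BPW] = -33/50, 2·[ELH] = 3/20
[BPW]:[ELH] = -33/50:3/20 = -22/5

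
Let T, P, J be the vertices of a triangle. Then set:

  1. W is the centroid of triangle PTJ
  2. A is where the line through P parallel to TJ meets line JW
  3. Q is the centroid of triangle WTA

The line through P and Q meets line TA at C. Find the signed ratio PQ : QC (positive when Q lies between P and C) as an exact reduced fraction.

Choose coordinates T = (0, 0), P = (1, 0), J = (0, 1).
1. W is the centroid of triangle PTJ ⇒ W = (1/3, 1/3)
2. A is where the line through P parallel to TJ meets line JW ⇒ A = (1, -1)
3. Q is the centroid of triangle WTA ⇒ Q = (4/9, -2/9)
line PQ meets TA at C = (2/7, -2/7)
Q = P + t·(C−P) with t = 7/9, so PQ:QC = 7/9:2/9

PQ:QC = 7/2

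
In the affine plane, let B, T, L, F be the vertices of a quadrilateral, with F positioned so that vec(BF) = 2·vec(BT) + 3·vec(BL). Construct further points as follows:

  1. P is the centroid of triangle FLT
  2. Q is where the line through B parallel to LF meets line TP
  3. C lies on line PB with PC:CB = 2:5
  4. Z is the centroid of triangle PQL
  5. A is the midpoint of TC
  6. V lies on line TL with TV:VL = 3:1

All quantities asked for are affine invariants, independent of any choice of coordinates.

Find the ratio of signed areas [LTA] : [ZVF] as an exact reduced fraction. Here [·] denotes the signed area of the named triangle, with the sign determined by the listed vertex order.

[LTA]:[ZVF] = -12/11

Assign B = (0, 0), T = (1, 0), L = (0, 1), F = (2, 3) — the answer is frame-independent, so this choice is without loss of generality.
1. P is the centroid of triangle FLT ⇒ P = (1, 4/3)
2. Q is where the line through B parallel to LF meets line TP ⇒ Q = (1, 1)
3. C lies on line PB with PC:CB = 2:5 ⇒ C = (5/7, 20/21)
4. Z is the centroid of triangle PQL ⇒ Z = (2/3, 10/9)
5. A is the midpoint of TC ⇒ A = (6/7, 10/21)
6. V lies on line TL with TV:VL = 3:1 ⇒ V = (1/4, 3/4)
2·[LTA] = 1/3, 2·[ZVF] = -11/36
[LTA]:[ZVF] = 1/3:-11/36 = -12/11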